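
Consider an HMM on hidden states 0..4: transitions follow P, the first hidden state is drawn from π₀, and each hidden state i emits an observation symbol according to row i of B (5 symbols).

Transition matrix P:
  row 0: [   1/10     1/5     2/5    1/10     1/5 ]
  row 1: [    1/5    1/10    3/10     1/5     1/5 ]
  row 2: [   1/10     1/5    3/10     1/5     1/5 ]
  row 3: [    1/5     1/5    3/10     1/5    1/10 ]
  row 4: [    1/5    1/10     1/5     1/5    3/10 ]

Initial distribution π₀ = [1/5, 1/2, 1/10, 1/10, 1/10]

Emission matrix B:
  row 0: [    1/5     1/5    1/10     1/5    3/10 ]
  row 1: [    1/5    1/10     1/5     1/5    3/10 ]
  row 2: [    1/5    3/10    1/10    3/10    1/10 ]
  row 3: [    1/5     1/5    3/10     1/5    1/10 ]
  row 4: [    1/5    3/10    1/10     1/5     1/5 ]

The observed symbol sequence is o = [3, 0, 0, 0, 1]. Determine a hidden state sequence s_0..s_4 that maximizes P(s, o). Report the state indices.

path = [1, 2, 2, 2, 2]

t=0: δ = [4.000e-02, 1.000e-01, 3.000e-02, 2.000e-02, 2.000e-02]  (obs o_0=3)
t=1: δ = [4.000e-03, 2.000e-03, 6.000e-03, 4.000e-03, 4.000e-03]  ψ = [1, 1, 1, 1, 1]  (obs o_1=0)
t=2: δ = [1.600e-04, 2.400e-04, 3.600e-04, 2.400e-04, 2.400e-04]  ψ = [3, 2, 2, 2, 2]  (obs o_2=0)
t=3: δ = [9.600e-06, 1.440e-05, 2.160e-05, 1.440e-05, 1.440e-05]  ψ = [1, 2, 2, 2, 2]  (obs o_3=0)
t=4: δ = [5.760e-07, 4.320e-07, 1.944e-06, 8.640e-07, 1.296e-06]  ψ = [1, 2, 2, 2, 2]  (obs o_4=1)
backtrack: best end state = 2; path = [1, 2, 2, 2, 2]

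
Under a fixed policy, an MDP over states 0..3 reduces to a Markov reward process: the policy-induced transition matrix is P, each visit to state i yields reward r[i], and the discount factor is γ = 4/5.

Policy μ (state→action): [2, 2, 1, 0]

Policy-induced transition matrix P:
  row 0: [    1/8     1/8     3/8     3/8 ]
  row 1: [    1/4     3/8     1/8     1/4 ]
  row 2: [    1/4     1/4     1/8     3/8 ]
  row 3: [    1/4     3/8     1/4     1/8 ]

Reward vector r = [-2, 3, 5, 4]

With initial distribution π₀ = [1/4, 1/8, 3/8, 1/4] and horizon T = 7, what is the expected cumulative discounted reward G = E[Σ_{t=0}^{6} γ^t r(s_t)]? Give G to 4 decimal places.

t=0: π = [0.2500, 0.1250, 0.3750, 0.2500], E[r] = 2.7500, γ^t·E[r] = 2.750000, running G = 2.750000
t=1: π = [0.2188, 0.2656, 0.2188, 0.2969], E[r] = 2.6406, γ^t·E[r] = 2.112500, running G = 4.862500
t=2: π = [0.2227, 0.2930, 0.2168, 0.2676], E[r] = 2.5879, γ^t·E[r] = 1.656250, running G = 6.518750
t=3: π = [0.2222, 0.2922, 0.2141, 0.2715], E[r] = 2.5889, γ^t·E[r] = 1.325500, running G = 7.844250
t=4: π = [0.2222, 0.2927, 0.2145, 0.2706], E[r] = 2.5884, γ^t·E[r] = 1.060213, running G = 8.904463
t=5: π = [0.2222, 0.2926, 0.2144, 0.2708], E[r] = 2.5884, γ^t·E[r] = 0.848174, running G = 9.752636
t=6: π = [0.2222, 0.2926, 0.2144, 0.2707], E[r] = 2.5884, γ^t·E[r] = 0.678539, running G = 10.431175

G = 10.4312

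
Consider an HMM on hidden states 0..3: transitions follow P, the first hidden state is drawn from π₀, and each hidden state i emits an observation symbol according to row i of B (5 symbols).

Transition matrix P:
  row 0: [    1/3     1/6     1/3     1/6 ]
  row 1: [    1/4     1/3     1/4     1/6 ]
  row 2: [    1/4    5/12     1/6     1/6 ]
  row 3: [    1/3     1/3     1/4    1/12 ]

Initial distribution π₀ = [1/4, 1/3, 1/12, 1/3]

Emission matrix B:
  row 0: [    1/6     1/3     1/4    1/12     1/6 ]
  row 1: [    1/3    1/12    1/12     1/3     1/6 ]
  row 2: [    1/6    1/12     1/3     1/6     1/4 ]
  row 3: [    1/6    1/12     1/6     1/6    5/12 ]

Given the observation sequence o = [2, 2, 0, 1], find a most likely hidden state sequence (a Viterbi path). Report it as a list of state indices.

t=0: δ = [6.250e-02, 2.778e-02, 2.778e-02, 5.556e-02]  (obs o_0=2)
t=1: δ = [5.208e-03, 1.543e-03, 6.944e-03, 1.736e-03]  ψ = [0, 3, 0, 0]  (obs o_1=2)
t=2: δ = [2.894e-04, 9.645e-04, 2.894e-04, 1.929e-04]  ψ = [0, 2, 0, 2]  (obs o_2=0)
t=3: δ = [8.038e-05, 2.679e-05, 2.009e-05, 1.340e-05]  ψ = [1, 1, 1, 1]  (obs o_3=1)
backtrack: best end state = 0; path = [0, 2, 1, 0]

path = [0, 2, 1, 0]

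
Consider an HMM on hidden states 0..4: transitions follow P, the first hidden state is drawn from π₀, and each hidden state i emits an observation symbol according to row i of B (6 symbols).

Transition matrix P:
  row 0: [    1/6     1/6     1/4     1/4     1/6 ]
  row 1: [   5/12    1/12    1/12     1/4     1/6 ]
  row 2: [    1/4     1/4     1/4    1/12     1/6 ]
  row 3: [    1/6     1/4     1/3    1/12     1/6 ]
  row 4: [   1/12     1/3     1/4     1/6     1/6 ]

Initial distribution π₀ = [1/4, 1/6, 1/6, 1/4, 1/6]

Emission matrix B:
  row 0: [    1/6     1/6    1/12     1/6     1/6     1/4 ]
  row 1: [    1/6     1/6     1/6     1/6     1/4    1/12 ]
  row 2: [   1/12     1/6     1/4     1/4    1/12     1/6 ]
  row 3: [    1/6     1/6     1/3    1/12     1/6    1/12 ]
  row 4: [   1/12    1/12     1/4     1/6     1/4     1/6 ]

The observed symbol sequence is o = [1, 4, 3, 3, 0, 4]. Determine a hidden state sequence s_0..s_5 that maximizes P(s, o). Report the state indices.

t=0: δ = [4.167e-02, 2.778e-02, 2.778e-02, 4.167e-02, 1.389e-02]  (obs o_0=1)
t=1: δ = [1.929e-03, 2.604e-03, 1.157e-03, 1.736e-03, 1.736e-03]  ψ = [1, 3, 3, 0, 0]  (obs o_1=4)
t=2: δ = [1.808e-04, 9.645e-05, 1.447e-04, 5.425e-05, 7.234e-05]  ψ = [1, 4, 3, 1, 1]  (obs o_2=3)
t=3: δ = [6.698e-06, 6.028e-06, 1.130e-05, 3.768e-06, 5.023e-06]  ψ = [1, 2, 0, 0, 0]  (obs o_3=3)
t=4: δ = [4.710e-07, 4.710e-07, 2.355e-07, 2.791e-07, 1.570e-07]  ψ = [2, 2, 2, 0, 2]  (obs o_4=0)
t=5: δ = [3.270e-08, 1.962e-08, 9.811e-09, 1.962e-08, 1.962e-08]  ψ = [1, 0, 0, 0, 0]  (obs o_5=4)
backtrack: best end state = 0; path = [3, 1, 0, 2, 1, 0]

path = [3, 1, 0, 2, 1, 0]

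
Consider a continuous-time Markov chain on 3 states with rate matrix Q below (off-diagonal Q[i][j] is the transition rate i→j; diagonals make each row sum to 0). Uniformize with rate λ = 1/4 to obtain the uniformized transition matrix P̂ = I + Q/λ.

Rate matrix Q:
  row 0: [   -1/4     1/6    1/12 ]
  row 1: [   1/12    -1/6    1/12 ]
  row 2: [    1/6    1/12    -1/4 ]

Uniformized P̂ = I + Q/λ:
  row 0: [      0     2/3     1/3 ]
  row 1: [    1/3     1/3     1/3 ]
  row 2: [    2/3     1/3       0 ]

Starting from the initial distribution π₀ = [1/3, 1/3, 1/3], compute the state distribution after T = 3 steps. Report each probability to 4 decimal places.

π = [0.3210, 0.4321, 0.2469]

t=0: π = [0.3333, 0.3333, 0.3333]
t=1: π = [0.3333, 0.4444, 0.2222]
t=2: π = [0.2963, 0.4444, 0.2593]
t=3: π = [0.3210, 0.4321, 0.2469]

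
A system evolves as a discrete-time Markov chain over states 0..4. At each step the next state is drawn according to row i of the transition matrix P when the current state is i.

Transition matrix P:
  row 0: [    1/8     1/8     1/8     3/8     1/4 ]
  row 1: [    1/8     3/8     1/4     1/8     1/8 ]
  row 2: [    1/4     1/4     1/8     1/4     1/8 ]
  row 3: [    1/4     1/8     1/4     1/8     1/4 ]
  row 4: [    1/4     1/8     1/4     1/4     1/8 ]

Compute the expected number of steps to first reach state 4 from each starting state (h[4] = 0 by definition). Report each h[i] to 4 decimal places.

h = [4.9278, 5.8454, 5.6495, 5.0000, 0.0000]

First-step conditioning: h[4] = 0; for i ≠ 4, h[i] = 1 + Σ_k P[i][k]·h[k].
  h[0] = 1 + 1/8·h[0] + 1/8·h[1] + 1/8·h[2] + 3/8·h[3]
  h[1] = 1 + 1/8·h[0] + 3/8·h[1] + 1/4·h[2] + 1/8·h[3]
  h[2] = 1 + 1/4·h[0] + 1/4·h[1] + 1/8·h[2] + 1/4·h[3]
  h[3] = 1 + 1/4·h[0] + 1/8·h[1] + 1/4·h[2] + 1/8·h[3]
Solving the 4×4 linear system over states ≠ 4 gives exactly h = [478/97, 567/97, 548/97, 5, 0] (h[4] = 0 is the target).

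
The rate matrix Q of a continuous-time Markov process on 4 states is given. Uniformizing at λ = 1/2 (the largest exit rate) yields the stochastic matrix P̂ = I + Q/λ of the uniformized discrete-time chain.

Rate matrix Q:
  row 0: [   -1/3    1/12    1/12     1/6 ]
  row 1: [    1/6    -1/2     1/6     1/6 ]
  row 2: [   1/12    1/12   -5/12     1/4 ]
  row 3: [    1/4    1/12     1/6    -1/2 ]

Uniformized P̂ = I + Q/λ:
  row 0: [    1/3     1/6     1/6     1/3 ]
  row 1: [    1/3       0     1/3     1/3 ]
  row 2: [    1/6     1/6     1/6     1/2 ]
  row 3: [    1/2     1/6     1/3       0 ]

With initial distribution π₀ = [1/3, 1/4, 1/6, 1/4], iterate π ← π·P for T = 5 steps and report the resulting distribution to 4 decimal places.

t=0: π = [0.3333, 0.2500, 0.1667, 0.2500]
t=1: π = [0.3472, 0.1250, 0.2500, 0.2778]
t=2: π = [0.3380, 0.1458, 0.2338, 0.2824]
t=3: π = [0.3414, 0.1424, 0.2380, 0.2782]
t=4: π = [0.3400, 0.1429, 0.2368, 0.2803]
t=5: π = [0.3406, 0.1428, 0.2372, 0.2794]

π = [0.3406, 0.1428, 0.2372, 0.2794]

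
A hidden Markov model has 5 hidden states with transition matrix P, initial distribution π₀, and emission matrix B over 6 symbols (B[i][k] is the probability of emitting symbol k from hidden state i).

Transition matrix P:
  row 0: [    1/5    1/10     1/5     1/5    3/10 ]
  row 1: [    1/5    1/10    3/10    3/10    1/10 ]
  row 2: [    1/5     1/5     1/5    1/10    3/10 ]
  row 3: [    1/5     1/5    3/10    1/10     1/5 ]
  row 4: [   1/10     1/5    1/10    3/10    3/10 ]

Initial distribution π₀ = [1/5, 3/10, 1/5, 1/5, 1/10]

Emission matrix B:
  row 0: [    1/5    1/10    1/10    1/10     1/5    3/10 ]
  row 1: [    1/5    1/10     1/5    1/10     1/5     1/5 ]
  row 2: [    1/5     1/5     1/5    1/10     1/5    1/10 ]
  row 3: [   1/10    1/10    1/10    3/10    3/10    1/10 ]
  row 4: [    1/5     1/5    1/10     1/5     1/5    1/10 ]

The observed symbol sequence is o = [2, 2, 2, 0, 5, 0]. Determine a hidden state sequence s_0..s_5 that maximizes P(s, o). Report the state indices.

path = [1, 2, 1, 2, 0, 4]

t=0: δ = [2.000e-02, 6.000e-02, 4.000e-02, 2.000e-02, 1.000e-02]  (obs o_0=2)
t=1: δ = [1.200e-03, 1.600e-03, 3.600e-03, 1.800e-03, 1.200e-03]  ψ = [1, 2, 1, 1, 2]  (obs o_1=2)
t=2: δ = [7.200e-05, 1.440e-04, 1.440e-04, 4.800e-05, 1.080e-04]  ψ = [2, 2, 2, 1, 2]  (obs o_2=2)
t=3: δ = [5.760e-06, 5.760e-06, 8.640e-06, 4.320e-06, 8.640e-06]  ψ = [1, 2, 1, 1, 2]  (obs o_3=0)
t=4: δ = [5.184e-07, 3.456e-07, 1.728e-07, 2.592e-07, 2.592e-07]  ψ = [2, 2, 1, 4, 2]  (obs o_4=5)
t=5: δ = [2.074e-08, 1.037e-08, 2.074e-08, 1.037e-08, 3.110e-08]  ψ = [0, 0, 0, 0, 0]  (obs o_5=0)
backtrack: best end state = 4; path = [1, 2, 1, 2, 0, 4]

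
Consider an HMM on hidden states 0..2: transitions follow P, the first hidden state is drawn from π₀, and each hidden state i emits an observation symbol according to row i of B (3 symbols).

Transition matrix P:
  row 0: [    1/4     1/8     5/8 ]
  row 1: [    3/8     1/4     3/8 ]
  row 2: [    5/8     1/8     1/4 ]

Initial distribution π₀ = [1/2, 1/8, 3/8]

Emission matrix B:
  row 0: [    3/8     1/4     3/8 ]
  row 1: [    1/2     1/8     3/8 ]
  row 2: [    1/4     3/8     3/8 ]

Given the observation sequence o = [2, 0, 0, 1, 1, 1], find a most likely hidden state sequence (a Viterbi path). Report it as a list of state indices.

path = [0, 2, 0, 2, 0, 2]

t=0: δ = [1.875e-01, 4.688e-02, 1.406e-01]  (obs o_0=2)
t=1: δ = [3.296e-02, 1.172e-02, 2.930e-02]  ψ = [2, 0, 0]  (obs o_1=0)
t=2: δ = [6.866e-03, 2.060e-03, 5.150e-03]  ψ = [2, 0, 0]  (obs o_2=0)
t=3: δ = [8.047e-04, 1.073e-04, 1.609e-03]  ψ = [2, 0, 0]  (obs o_3=1)
t=4: δ = [2.515e-04, 2.515e-05, 1.886e-04]  ψ = [2, 2, 0]  (obs o_4=1)
t=5: δ = [2.947e-05, 3.929e-06, 5.894e-05]  ψ = [2, 0, 0]  (obs o_5=1)
backtrack: best end state = 2; path = [0, 2, 0, 2, 0, 2]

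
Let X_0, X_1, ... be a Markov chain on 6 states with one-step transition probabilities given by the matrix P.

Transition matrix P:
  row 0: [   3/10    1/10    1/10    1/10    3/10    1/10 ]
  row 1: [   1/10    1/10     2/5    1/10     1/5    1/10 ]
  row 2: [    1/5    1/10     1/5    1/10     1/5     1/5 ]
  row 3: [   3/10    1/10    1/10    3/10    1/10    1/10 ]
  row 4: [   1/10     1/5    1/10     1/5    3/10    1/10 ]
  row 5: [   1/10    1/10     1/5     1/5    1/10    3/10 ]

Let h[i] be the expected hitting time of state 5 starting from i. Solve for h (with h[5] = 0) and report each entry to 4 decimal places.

h = [8.6769, 8.3914, 7.7159, 8.6838, 8.6490, 0.0000]

First-step conditioning: h[5] = 0; for i ≠ 5, h[i] = 1 + Σ_k P[i][k]·h[k].
  h[0] = 1 + 3/10·h[0] + 1/10·h[1] + 1/10·h[2] + 1/10·h[3] + 3/10·h[4]
  h[1] = 1 + 1/10·h[0] + 1/10·h[1] + 2/5·h[2] + 1/10·h[3] + 1/5·h[4]
  h[2] = 1 + 1/5·h[0] + 1/10·h[1] + 1/5·h[2] + 1/10·h[3] + 1/5·h[4]
  h[3] = 1 + 3/10·h[0] + 1/10·h[1] + 1/10·h[2] + 3/10·h[3] + 1/10·h[4]
  h[4] = 1 + 1/10·h[0] + 1/5·h[1] + 1/10·h[2] + 1/5·h[3] + 3/10·h[4]
Solving the 5×5 linear system over states ≠ 5 gives exactly h = [3115/359, 6025/718, 2770/359, 6235/718, 3105/359, 0] (h[5] = 0 is the target).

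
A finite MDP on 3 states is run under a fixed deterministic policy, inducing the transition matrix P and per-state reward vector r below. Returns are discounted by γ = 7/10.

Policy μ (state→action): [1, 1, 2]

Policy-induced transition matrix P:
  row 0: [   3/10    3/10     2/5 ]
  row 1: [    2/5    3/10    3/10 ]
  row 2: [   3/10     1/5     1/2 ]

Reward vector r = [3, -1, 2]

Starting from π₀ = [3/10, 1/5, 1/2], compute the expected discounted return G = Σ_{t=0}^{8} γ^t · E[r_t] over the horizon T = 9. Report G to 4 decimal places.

t=0: π = [0.3000, 0.2000, 0.5000], E[r] = 1.7000, γ^t·E[r] = 1.700000, running G = 1.700000
t=1: π = [0.3200, 0.2500, 0.4300], E[r] = 1.5700, γ^t·E[r] = 1.099000, running G = 2.799000
t=2: π = [0.3250, 0.2570, 0.4180], E[r] = 1.5540, γ^t·E[r] = 0.761460, running G = 3.560460
t=3: π = [0.3257, 0.2582, 0.4161], E[r] = 1.5511, γ^t·E[r] = 0.532027, running G = 4.092487
t=4: π = [0.3258, 0.2584, 0.4158], E[r] = 1.5507, γ^t·E[r] = 0.372311, running G = 4.464798
t=5: π = [0.3258, 0.2584, 0.4157], E[r] = 1.5506, γ^t·E[r] = 0.260605, running G = 4.725404
t=6: π = [0.3258, 0.2584, 0.4157], E[r] = 1.5506, γ^t·E[r] = 0.182422, running G = 4.907826
t=7: π = [0.3258, 0.2584, 0.4157], E[r] = 1.5506, γ^t·E[r] = 0.127695, running G = 5.035521
t=8: π = [0.3258, 0.2584, 0.4157], E[r] = 1.5506, γ^t·E[r] = 0.089387, running G = 5.124908

G = 5.1249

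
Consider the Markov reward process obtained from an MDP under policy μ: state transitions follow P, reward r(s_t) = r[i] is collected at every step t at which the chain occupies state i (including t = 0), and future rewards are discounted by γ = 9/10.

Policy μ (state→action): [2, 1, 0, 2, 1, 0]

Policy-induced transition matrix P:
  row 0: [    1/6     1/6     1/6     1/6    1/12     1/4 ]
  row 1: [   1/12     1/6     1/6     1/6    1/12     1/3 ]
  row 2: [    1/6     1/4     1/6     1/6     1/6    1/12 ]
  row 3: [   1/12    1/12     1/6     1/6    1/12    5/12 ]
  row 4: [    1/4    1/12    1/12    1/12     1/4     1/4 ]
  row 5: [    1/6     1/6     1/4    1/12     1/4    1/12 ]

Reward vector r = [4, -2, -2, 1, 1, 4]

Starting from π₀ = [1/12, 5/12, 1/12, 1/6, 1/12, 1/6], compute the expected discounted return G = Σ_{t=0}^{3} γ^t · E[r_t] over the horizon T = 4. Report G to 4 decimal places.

G = 3.0553

t=0: π = [0.0833, 0.4167, 0.0833, 0.1667, 0.0833, 0.1667], E[r] = 0.2500, γ^t·E[r] = 0.250000, running G = 0.250000
t=1: π = [0.1250, 0.1528, 0.1736, 0.1458, 0.1319, 0.2708], E[r] = 1.2083, γ^t·E[r] = 1.087500, running G = 1.337500
t=2: π = [0.1528, 0.1580, 0.1782, 0.1331, 0.1649, 0.2130], E[r] = 1.0885, γ^t·E[r] = 0.881719, running G = 2.219219
t=3: π = [0.1562, 0.1567, 0.1707, 0.1352, 0.1612, 0.2201], E[r] = 1.1468, γ^t·E[r] = 0.836051, running G = 3.055270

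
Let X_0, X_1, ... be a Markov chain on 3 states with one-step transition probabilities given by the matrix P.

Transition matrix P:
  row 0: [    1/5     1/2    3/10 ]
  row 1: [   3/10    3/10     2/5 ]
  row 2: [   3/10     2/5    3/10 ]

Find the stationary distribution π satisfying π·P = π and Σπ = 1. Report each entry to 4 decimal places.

π = [0.2727, 0.3884, 0.3388]

Balance equations π_j = Σ_i π_i·P[i][j]:
  π_0 = 1/5·π_0 + 3/10·π_1 + 3/10·π_2
  π_1 = 1/2·π_0 + 3/10·π_1 + 2/5·π_2
  normalize: π_0 + π_1 + π_2 = 1
Solving the linear system gives exactly π = [3/11, 47/121, 41/121].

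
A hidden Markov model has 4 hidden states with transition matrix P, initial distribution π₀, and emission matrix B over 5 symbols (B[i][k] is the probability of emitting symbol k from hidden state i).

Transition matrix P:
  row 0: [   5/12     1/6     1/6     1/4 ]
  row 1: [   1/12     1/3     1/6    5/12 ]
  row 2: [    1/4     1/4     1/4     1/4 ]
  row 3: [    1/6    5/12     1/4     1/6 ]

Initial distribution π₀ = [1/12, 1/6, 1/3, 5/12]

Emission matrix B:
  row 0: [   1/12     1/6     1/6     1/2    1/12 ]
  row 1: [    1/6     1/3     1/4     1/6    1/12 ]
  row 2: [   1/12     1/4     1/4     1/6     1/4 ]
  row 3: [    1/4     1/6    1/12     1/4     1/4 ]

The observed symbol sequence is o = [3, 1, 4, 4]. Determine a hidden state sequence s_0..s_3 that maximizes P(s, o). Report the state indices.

path = [3, 1, 3, 2]

t=0: δ = [4.167e-02, 2.778e-02, 5.556e-02, 1.042e-01]  (obs o_0=3)
t=1: δ = [2.894e-03, 1.447e-02, 6.510e-03, 2.894e-03]  ψ = [0, 3, 3, 3]  (obs o_1=1)
t=2: δ = [1.356e-04, 4.019e-04, 6.028e-04, 1.507e-03]  ψ = [2, 1, 1, 1]  (obs o_2=4)
t=3: δ = [2.093e-05, 5.233e-05, 9.419e-05, 6.279e-05]  ψ = [3, 3, 3, 3]  (obs o_3=4)
backtrack: best end state = 2; path = [3, 1, 3, 2]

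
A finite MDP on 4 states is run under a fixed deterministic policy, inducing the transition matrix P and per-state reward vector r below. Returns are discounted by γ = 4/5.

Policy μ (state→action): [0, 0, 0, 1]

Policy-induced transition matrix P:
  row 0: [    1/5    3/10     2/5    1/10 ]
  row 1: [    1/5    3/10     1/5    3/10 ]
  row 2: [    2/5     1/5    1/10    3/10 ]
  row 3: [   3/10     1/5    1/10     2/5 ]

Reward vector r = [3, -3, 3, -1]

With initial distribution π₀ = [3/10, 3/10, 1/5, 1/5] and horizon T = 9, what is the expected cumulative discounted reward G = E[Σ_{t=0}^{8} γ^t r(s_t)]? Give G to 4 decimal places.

G = 1.7133

t=0: π = [0.3000, 0.3000, 0.2000, 0.2000], E[r] = 0.4000, γ^t·E[r] = 0.400000, running G = 0.400000
t=1: π = [0.2600, 0.2600, 0.2200, 0.2600], E[r] = 0.4000, γ^t·E[r] = 0.320000, running G = 0.720000
t=2: π = [0.2700, 0.2520, 0.2040, 0.2740], E[r] = 0.3920, γ^t·E[r] = 0.250880, running G = 0.970880
t=3: π = [0.2682, 0.2522, 0.2062, 0.2734], E[r] = 0.3932, γ^t·E[r] = 0.201318, running G = 1.172198
t=4: π = [0.2686, 0.2520, 0.2057, 0.2737], E[r] = 0.3930, γ^t·E[r] = 0.160956, running G = 1.333155
t=5: π = [0.2685, 0.2521, 0.2058, 0.2737], E[r] = 0.3930, γ^t·E[r] = 0.128782, running G = 1.461937
t=6: π = [0.2685, 0.2521, 0.2058, 0.2737], E[r] = 0.3930, γ^t·E[r] = 0.103023, running G = 1.564960
t=7: π = [0.2685, 0.2521, 0.2058, 0.2737], E[r] = 0.3930, γ^t·E[r] = 0.082419, running G = 1.647379
t=8: π = [0.2685, 0.2521, 0.2058, 0.2737], E[r] = 0.3930, γ^t·E[r] = 0.065935, running G = 1.713314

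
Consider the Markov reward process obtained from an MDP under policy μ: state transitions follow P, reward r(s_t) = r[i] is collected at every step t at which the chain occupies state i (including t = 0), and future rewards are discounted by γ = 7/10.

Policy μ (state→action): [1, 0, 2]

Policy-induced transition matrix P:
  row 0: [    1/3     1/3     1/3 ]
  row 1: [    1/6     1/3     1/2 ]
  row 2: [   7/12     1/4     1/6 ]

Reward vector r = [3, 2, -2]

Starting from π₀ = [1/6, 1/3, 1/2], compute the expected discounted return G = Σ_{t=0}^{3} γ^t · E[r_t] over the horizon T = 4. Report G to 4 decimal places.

G = 1.8603

t=0: π = [0.1667, 0.3333, 0.5000], E[r] = 0.1667, γ^t·E[r] = 0.166667, running G = 0.166667
t=1: π = [0.4028, 0.2917, 0.3056], E[r] = 1.1806, γ^t·E[r] = 0.826389, running G = 0.993056
t=2: π = [0.3611, 0.3079, 0.3310], E[r] = 1.0370, γ^t·E[r] = 0.508148, running G = 1.501204
t=3: π = [0.3648, 0.3057, 0.3295], E[r] = 1.0469, γ^t·E[r] = 0.359078, running G = 1.860282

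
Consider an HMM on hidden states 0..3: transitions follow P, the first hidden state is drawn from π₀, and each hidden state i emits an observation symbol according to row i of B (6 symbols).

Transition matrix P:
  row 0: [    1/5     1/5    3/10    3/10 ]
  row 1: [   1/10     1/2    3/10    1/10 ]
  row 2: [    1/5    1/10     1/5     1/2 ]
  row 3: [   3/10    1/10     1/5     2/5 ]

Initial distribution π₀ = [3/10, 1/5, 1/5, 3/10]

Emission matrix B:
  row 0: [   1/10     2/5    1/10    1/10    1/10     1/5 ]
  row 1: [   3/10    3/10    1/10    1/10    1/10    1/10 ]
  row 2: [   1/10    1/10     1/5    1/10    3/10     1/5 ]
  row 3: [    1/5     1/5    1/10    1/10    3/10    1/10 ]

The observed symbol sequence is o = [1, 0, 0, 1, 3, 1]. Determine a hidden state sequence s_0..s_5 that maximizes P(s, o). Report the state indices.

t=0: δ = [1.200e-01, 6.000e-02, 2.000e-02, 6.000e-02]  (obs o_0=1)
t=1: δ = [2.400e-03, 9.000e-03, 3.600e-03, 7.200e-03]  ψ = [0, 1, 0, 0]  (obs o_1=0)
t=2: δ = [2.160e-04, 1.350e-03, 2.700e-04, 5.760e-04]  ψ = [3, 1, 1, 3]  (obs o_2=0)
t=3: δ = [6.912e-05, 2.025e-04, 4.050e-05, 4.608e-05]  ψ = [3, 1, 1, 3]  (obs o_3=1)
t=4: δ = [2.025e-06, 1.013e-05, 6.075e-06, 2.074e-06]  ψ = [1, 1, 1, 0]  (obs o_4=3)
t=5: δ = [4.860e-07, 1.519e-06, 3.038e-07, 6.075e-07]  ψ = [2, 1, 1, 2]  (obs o_5=1)
backtrack: best end state = 1; path = [1, 1, 1, 1, 1, 1]

path = [1, 1, 1, 1, 1, 1]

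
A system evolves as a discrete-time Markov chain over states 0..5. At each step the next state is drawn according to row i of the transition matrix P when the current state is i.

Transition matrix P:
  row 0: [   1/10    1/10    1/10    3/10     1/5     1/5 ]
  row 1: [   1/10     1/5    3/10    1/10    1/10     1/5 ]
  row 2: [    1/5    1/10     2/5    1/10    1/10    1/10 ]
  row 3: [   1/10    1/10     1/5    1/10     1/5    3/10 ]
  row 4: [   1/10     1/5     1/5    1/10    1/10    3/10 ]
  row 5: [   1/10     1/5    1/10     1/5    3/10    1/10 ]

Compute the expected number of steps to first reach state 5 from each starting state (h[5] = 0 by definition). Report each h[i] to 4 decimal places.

First-step conditioning: h[5] = 0; for i ≠ 5, h[i] = 1 + Σ_k P[i][k]·h[k].
  h[0] = 1 + 1/10·h[0] + 1/10·h[1] + 1/10·h[2] + 3/10·h[3] + 1/5·h[4]
  h[1] = 1 + 1/10·h[0] + 1/5·h[1] + 3/10·h[2] + 1/10·h[3] + 1/10·h[4]
  h[2] = 1 + 1/5·h[0] + 1/10·h[1] + 2/5·h[2] + 1/10·h[3] + 1/10·h[4]
  h[3] = 1 + 1/10·h[0] + 1/10·h[1] + 1/5·h[2] + 1/10·h[3] + 1/5·h[4]
  h[4] = 1 + 1/10·h[0] + 1/5·h[1] + 1/5·h[2] + 1/10·h[3] + 1/10·h[4]
Solving the 5×5 linear system over states ≠ 5 gives exactly h = [14520/3037, 46160/9111, 17000/3037, 40550/9111, 41060/9111, 0] (h[5] = 0 is the target).

h = [4.7810, 5.0664, 5.5976, 4.4507, 4.5066, 0.0000]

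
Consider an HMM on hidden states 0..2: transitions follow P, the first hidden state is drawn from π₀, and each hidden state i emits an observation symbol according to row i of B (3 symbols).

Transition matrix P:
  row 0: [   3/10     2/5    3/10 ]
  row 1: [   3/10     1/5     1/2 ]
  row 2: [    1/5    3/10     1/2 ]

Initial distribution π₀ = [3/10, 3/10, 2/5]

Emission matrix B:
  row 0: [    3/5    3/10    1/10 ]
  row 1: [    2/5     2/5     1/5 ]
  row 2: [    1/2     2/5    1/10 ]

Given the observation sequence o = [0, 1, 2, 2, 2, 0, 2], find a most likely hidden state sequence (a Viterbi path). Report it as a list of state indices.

path = [2, 2, 1, 2, 1, 2, 1]

t=0: δ = [1.800e-01, 1.200e-01, 2.000e-01]  (obs o_0=0)
t=1: δ = [1.620e-02, 2.880e-02, 4.000e-02]  ψ = [0, 0, 2]  (obs o_1=1)
t=2: δ = [8.640e-04, 2.400e-03, 2.000e-03]  ψ = [1, 2, 2]  (obs o_2=2)
t=3: δ = [7.200e-05, 1.200e-04, 1.200e-04]  ψ = [1, 2, 1]  (obs o_3=2)
t=4: δ = [3.600e-06, 7.200e-06, 6.000e-06]  ψ = [1, 2, 1]  (obs o_4=2)
t=5: δ = [1.296e-06, 7.200e-07, 1.800e-06]  ψ = [1, 2, 1]  (obs o_5=0)
t=6: δ = [3.888e-08, 1.080e-07, 9.000e-08]  ψ = [0, 2, 2]  (obs o_6=2)
backtrack: best end state = 1; path = [2, 2, 1, 2, 1, 2, 1]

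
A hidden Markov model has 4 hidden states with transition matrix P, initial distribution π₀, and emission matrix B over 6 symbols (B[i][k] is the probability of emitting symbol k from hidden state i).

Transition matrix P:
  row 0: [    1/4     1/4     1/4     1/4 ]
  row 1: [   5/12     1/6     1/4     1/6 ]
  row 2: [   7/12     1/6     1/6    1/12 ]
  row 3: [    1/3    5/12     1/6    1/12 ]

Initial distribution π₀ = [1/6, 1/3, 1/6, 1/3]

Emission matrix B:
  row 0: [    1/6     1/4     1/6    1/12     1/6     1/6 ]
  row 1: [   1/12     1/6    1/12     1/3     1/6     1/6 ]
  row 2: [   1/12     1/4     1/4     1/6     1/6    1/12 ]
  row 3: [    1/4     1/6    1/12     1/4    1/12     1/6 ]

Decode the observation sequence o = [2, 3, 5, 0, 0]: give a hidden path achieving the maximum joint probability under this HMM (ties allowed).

t=0: δ = [2.778e-02, 2.778e-02, 4.167e-02, 2.778e-02]  (obs o_0=2)
t=1: δ = [2.025e-03, 3.858e-03, 1.157e-03, 1.736e-03]  ψ = [2, 3, 0, 0]  (obs o_1=3)
t=2: δ = [2.679e-04, 1.206e-04, 8.038e-05, 1.072e-04]  ψ = [1, 3, 1, 1]  (obs o_2=5)
t=3: δ = [1.116e-05, 5.582e-06, 5.582e-06, 1.674e-05]  ψ = [0, 0, 0, 0]  (obs o_3=0)
t=4: δ = [9.303e-07, 5.814e-07, 2.326e-07, 6.977e-07]  ψ = [3, 3, 0, 0]  (obs o_4=0)
backtrack: best end state = 0; path = [3, 1, 0, 3, 0]

path = [3, 1, 0, 3, 0]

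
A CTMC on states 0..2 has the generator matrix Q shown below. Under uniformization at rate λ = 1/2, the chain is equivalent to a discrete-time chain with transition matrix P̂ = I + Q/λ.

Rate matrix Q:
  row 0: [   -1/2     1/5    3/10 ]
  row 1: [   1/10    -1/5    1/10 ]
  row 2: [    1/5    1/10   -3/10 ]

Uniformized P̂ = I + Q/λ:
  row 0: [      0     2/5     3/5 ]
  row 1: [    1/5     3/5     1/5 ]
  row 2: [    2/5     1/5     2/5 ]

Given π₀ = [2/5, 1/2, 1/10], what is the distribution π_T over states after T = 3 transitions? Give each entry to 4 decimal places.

t=0: π = [0.4000, 0.5000, 0.1000]
t=1: π = [0.1400, 0.4800, 0.3800]
t=2: π = [0.2480, 0.4200, 0.3320]
t=3: π = [0.2168, 0.4176, 0.3656]

π = [0.2168, 0.4176, 0.3656]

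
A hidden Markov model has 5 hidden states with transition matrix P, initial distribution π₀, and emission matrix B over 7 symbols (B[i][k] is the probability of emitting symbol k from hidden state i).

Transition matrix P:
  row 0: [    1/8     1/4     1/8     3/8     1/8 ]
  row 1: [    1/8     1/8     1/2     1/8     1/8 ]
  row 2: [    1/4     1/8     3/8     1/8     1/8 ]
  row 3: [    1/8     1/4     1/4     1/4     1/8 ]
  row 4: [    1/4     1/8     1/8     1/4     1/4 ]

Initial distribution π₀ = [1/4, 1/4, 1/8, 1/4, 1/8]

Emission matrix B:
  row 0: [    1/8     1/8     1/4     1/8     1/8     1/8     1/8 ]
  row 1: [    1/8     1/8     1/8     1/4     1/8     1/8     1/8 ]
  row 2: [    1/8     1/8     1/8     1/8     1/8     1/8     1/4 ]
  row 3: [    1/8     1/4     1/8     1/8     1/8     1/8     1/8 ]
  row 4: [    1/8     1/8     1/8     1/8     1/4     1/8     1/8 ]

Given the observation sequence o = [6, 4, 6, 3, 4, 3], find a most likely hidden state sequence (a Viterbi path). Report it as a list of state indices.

t=0: δ = [3.125e-02, 3.125e-02, 3.125e-02, 3.125e-02, 1.562e-02]  (obs o_0=6)
t=1: δ = [9.766e-04, 9.766e-04, 1.953e-03, 1.465e-03, 9.766e-04]  ψ = [2, 0, 1, 0, 0]  (obs o_1=4)
t=2: δ = [6.104e-05, 4.578e-05, 1.831e-04, 4.578e-05, 3.052e-05]  ψ = [2, 3, 2, 0, 2]  (obs o_2=6)
t=3: δ = [5.722e-06, 5.722e-06, 8.583e-06, 2.861e-06, 2.861e-06]  ψ = [2, 2, 2, 0, 2]  (obs o_3=3)
t=4: δ = [2.682e-07, 1.788e-07, 4.023e-07, 2.682e-07, 2.682e-07]  ψ = [2, 0, 2, 0, 2]  (obs o_4=4)
t=5: δ = [1.257e-08, 1.676e-08, 1.886e-08, 1.257e-08, 8.382e-09]  ψ = [2, 0, 2, 0, 4]  (obs o_5=3)
backtrack: best end state = 2; path = [1, 2, 2, 2, 2, 2]

path = [1, 2, 2, 2, 2, 2]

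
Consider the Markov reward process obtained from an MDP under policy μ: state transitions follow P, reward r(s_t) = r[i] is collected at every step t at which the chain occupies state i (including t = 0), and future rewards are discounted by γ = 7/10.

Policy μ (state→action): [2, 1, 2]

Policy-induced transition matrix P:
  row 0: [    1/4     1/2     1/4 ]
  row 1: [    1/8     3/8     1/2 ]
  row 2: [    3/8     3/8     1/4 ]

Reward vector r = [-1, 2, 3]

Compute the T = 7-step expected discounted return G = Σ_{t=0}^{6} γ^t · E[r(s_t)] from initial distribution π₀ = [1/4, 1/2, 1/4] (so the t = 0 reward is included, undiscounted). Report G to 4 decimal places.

G = 4.9020

t=0: π = [0.2500, 0.5000, 0.2500], E[r] = 1.5000, γ^t·E[r] = 1.500000, running G = 1.500000
t=1: π = [0.2188, 0.4063, 0.3750], E[r] = 1.7188, γ^t·E[r] = 1.203125, running G = 2.703125
t=2: π = [0.2461, 0.4023, 0.3516], E[r] = 1.6133, γ^t·E[r] = 0.790508, running G = 3.493633
t=3: π = [0.2437, 0.4058, 0.3506], E[r] = 1.6196, γ^t·E[r] = 0.555533, running G = 4.049166
t=4: π = [0.2431, 0.4055, 0.3514], E[r] = 1.6221, γ^t·E[r] = 0.389474, running G = 4.438639
t=5: π = [0.2432, 0.4054, 0.3514], E[r] = 1.6216, γ^t·E[r] = 0.272546, running G = 4.711185
t=6: π = [0.2432, 0.4054, 0.3513], E[r] = 1.6216, γ^t·E[r] = 0.190780, running G = 4.901965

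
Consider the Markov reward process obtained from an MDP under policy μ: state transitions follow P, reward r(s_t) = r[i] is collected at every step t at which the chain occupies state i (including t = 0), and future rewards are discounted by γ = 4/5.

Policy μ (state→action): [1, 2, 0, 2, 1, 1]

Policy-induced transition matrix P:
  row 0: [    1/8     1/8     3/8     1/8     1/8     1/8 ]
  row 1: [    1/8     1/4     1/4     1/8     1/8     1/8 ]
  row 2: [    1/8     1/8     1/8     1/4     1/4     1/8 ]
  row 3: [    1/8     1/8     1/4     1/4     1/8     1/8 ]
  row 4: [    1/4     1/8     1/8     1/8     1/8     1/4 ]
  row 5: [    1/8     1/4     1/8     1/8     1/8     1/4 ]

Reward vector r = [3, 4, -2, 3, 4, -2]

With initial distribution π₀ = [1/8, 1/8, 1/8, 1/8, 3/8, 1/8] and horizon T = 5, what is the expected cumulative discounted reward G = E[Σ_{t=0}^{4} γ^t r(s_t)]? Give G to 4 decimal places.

G = 5.6812

t=0: π = [0.1250, 0.1250, 0.1250, 0.1250, 0.3750, 0.1250], E[r] = 2.2500, γ^t·E[r] = 2.250000, running G = 2.250000
t=1: π = [0.1719, 0.1563, 0.1875, 0.1563, 0.1406, 0.1875], E[r] = 1.4219, γ^t·E[r] = 1.137500, running G = 3.387500
t=2: π = [0.1426, 0.1680, 0.2070, 0.1680, 0.1484, 0.1660], E[r] = 1.4512, γ^t·E[r] = 0.928750, running G = 4.316250
t=3: π = [0.1436, 0.1667, 0.2026, 0.1719, 0.1509, 0.1643], E[r] = 1.4829, γ^t·E[r] = 0.759250, running G = 5.075500
t=4: π = [0.1439, 0.1664, 0.2032, 0.1718, 0.1503, 0.1644], E[r] = 1.4786, γ^t·E[r] = 0.605650, running G = 5.681150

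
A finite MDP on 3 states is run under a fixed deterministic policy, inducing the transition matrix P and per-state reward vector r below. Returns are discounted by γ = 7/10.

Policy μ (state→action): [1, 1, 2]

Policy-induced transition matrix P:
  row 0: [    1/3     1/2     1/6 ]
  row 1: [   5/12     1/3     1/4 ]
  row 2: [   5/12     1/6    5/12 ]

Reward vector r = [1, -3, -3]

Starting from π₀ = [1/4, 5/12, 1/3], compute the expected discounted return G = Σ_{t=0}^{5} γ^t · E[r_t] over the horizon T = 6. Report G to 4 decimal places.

t=0: π = [0.2500, 0.4167, 0.3333], E[r] = -2.0000, γ^t·E[r] = -2.000000, running G = -2.000000
t=1: π = [0.3958, 0.3194, 0.2847], E[r] = -1.4167, γ^t·E[r] = -0.991667, running G = -2.991667
t=2: π = [0.3837, 0.3519, 0.2645], E[r] = -1.4653, γ^t·E[r] = -0.717986, running G = -3.709653
t=3: π = [0.3847, 0.3532, 0.2621], E[r] = -1.4612, γ^t·E[r] = -0.501201, running G = -4.210854
t=4: π = [0.3846, 0.3538, 0.2616], E[r] = -1.4616, γ^t·E[r] = -0.350922, running G = -4.561775
t=5: π = [0.3846, 0.3538, 0.2616], E[r] = -1.4615, γ^t·E[r] = -0.245640, running G = -4.807416

G = -4.8074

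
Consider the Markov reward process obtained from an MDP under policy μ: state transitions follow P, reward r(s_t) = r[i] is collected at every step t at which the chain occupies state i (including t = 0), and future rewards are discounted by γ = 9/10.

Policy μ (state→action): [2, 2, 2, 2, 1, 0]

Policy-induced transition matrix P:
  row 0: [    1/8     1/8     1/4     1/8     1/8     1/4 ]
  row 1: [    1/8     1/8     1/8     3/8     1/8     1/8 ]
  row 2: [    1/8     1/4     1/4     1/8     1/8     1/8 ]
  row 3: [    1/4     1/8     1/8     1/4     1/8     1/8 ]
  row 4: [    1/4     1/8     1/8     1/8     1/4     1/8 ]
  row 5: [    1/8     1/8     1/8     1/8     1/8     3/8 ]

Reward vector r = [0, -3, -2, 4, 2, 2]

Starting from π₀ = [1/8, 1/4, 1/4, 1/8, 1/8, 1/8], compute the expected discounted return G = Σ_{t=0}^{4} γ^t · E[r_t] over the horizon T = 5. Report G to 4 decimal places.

t=0: π = [0.1250, 0.2500, 0.2500, 0.1250, 0.1250, 0.1250], E[r] = -0.2500, γ^t·E[r] = -0.250000, running G = -0.250000
t=1: π = [0.1563, 0.1563, 0.1719, 0.2031, 0.1406, 0.1719], E[r] = 0.6250, γ^t·E[r] = 0.562500, running G = 0.312500
t=2: π = [0.1680, 0.1465, 0.1660, 0.1895, 0.1426, 0.1875], E[r] = 0.6465, γ^t·E[r] = 0.523652, running G = 0.836152
t=3: π = [0.1665, 0.1458, 0.1667, 0.1853, 0.1428, 0.1929], E[r] = 0.6418, γ^t·E[r] = 0.467906, running G = 1.304058
t=4: π = [0.1660, 0.1458, 0.1667, 0.1846, 0.1429, 0.1940], E[r] = 0.6413, γ^t·E[r] = 0.420775, running G = 1.724832

G = 1.7248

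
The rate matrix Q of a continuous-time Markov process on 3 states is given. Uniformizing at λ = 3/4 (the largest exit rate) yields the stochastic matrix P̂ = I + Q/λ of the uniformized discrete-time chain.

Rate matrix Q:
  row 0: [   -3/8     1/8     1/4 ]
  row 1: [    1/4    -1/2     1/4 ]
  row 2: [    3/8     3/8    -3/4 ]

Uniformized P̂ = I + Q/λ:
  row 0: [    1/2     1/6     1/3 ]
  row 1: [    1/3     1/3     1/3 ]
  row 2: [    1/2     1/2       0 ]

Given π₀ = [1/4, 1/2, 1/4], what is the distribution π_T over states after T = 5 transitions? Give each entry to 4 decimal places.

π = [0.4500, 0.3000, 0.2500]

t=0: π = [0.2500, 0.5000, 0.2500]
t=1: π = [0.4167, 0.3333, 0.2500]
t=2: π = [0.4444, 0.3056, 0.2500]
t=3: π = [0.4491, 0.3009, 0.2500]
t=4: π = [0.4498, 0.3002, 0.2500]
t=5: π = [0.4500, 0.3000, 0.2500]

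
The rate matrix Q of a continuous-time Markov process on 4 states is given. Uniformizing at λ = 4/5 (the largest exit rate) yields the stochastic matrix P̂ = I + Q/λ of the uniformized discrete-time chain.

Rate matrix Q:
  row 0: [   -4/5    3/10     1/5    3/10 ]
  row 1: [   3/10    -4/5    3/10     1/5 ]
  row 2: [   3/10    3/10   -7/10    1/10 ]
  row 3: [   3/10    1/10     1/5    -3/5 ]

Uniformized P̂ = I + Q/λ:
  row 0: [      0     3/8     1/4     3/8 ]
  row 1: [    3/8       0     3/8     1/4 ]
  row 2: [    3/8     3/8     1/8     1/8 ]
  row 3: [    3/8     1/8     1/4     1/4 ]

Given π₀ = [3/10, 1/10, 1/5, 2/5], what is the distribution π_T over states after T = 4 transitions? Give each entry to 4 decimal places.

π = [0.2733, 0.2258, 0.2479, 0.2531]

t=0: π = [0.3000, 0.1000, 0.2000, 0.4000]
t=1: π = [0.2625, 0.2375, 0.2375, 0.2625]
t=2: π = [0.2766, 0.2203, 0.2500, 0.2531]
t=3: π = [0.2713, 0.2291, 0.2463, 0.2533]
t=4: π = [0.2733, 0.2258, 0.2479, 0.2531]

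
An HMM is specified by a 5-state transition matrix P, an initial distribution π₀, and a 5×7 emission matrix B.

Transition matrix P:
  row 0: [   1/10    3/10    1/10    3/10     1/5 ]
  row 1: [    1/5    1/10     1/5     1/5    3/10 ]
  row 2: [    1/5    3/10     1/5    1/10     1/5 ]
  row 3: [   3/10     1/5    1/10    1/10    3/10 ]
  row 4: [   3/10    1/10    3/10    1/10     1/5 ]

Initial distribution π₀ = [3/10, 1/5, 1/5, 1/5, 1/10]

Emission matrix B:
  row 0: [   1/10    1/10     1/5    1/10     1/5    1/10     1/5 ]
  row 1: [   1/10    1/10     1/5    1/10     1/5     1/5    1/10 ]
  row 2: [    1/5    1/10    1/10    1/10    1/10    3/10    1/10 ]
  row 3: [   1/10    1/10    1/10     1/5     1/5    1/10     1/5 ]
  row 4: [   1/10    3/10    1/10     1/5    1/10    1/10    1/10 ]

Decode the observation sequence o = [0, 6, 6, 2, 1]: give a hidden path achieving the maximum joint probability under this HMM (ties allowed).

path = [0, 3, 0, 1, 4]

t=0: δ = [3.000e-02, 2.000e-02, 4.000e-02, 2.000e-02, 1.000e-02]  (obs o_0=0)
t=1: δ = [1.600e-03, 1.200e-03, 8.000e-04, 1.800e-03, 8.000e-04]  ψ = [2, 2, 2, 0, 2]  (obs o_1=6)
t=2: δ = [1.080e-04, 4.800e-05, 2.400e-05, 9.600e-05, 5.400e-05]  ψ = [3, 0, 1, 0, 3]  (obs o_2=6)
t=3: δ = [5.760e-06, 6.480e-06, 1.620e-06, 3.240e-06, 2.880e-06]  ψ = [3, 0, 4, 0, 3]  (obs o_3=2)
t=4: δ = [1.296e-07, 1.728e-07, 1.296e-07, 1.728e-07, 5.832e-07]  ψ = [1, 0, 1, 0, 1]  (obs o_4=1)
backtrack: best end state = 4; path = [0, 3, 0, 1, 4]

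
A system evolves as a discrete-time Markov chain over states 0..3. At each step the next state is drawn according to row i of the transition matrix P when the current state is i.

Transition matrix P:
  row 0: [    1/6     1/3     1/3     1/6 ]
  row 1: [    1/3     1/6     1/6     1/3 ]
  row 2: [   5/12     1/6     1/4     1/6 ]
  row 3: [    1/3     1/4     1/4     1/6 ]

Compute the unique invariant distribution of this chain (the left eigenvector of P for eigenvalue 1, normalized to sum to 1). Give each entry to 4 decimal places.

Balance equations π_j = Σ_i π_i·P[i][j]:
  π_0 = 1/6·π_0 + 1/3·π_1 + 5/12·π_2 + 1/3·π_3
  π_1 = 1/3·π_0 + 1/6·π_1 + 1/6·π_2 + 1/4·π_3
  π_2 = 1/3·π_0 + 1/6·π_1 + 1/4·π_2 + 1/4·π_3
  normalize: π_0 + π_1 + π_2 + π_3 = 1
Solving the linear system gives exactly π = [328/1079, 253/1079, 276/1079, 222/1079].

π = [0.3040, 0.2345, 0.2558, 0.2057]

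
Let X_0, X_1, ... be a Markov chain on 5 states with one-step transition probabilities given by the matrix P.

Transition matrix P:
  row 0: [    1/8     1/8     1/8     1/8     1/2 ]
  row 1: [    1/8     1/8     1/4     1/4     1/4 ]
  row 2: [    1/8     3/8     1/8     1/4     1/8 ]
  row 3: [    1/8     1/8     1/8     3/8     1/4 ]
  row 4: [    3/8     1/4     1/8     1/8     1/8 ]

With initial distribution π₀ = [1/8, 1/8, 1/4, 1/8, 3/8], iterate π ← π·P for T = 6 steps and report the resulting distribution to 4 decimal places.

t=0: π = [0.1250, 0.1250, 0.2500, 0.1250, 0.3750]
t=1: π = [0.2188, 0.2344, 0.1406, 0.2031, 0.2031]
t=2: π = [0.1758, 0.1855, 0.1543, 0.2227, 0.2617]
t=3: π = [0.1904, 0.1963, 0.1482, 0.2231, 0.2419]
t=4: π = [0.1855, 0.1923, 0.1495, 0.2238, 0.2488]
t=5: π = [0.1872, 0.1935, 0.1490, 0.2237, 0.2466]
t=6: π = [0.1866, 0.1931, 0.1492, 0.2237, 0.2474]

π = [0.1866, 0.1931, 0.1492, 0.2237, 0.2474]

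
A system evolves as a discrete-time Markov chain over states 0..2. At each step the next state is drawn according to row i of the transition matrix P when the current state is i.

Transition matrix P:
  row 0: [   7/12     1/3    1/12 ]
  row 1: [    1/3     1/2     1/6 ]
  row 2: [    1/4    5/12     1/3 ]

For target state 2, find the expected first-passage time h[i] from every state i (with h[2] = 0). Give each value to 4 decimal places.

h = [8.5714, 7.7143, 0.0000]

First-step conditioning: h[2] = 0; for i ≠ 2, h[i] = 1 + Σ_k P[i][k]·h[k].
  h[0] = 1 + 7/12·h[0] + 1/3·h[1]
  h[1] = 1 + 1/3·h[0] + 1/2·h[1]
Solving the 2×2 linear system over states ≠ 2 gives exactly h = [60/7, 54/7, 0] (h[2] = 0 is the target).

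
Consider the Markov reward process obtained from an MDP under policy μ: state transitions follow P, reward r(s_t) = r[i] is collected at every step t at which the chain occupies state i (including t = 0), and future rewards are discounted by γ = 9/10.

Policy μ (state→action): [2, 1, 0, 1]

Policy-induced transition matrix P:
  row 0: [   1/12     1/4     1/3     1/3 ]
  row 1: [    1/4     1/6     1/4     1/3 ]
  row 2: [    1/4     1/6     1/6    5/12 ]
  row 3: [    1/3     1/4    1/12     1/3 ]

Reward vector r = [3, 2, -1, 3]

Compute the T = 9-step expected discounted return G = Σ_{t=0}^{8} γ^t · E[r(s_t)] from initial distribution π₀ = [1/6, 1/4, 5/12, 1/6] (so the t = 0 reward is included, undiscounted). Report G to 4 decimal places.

G = 11.3565

t=0: π = [0.1667, 0.2500, 0.4167, 0.1667], E[r] = 1.0833, γ^t·E[r] = 1.083333, running G = 1.083333
t=1: π = [0.2361, 0.1944, 0.2014, 0.3681], E[r] = 2.0000, γ^t·E[r] = 1.800000, running G = 2.883333
t=2: π = [0.2413, 0.2170, 0.1916, 0.3501], E[r] = 2.0168, γ^t·E[r] = 1.633594, running G = 4.516927
t=3: π = [0.2390, 0.2160, 0.1958, 0.3493], E[r] = 2.0009, γ^t·E[r] = 1.458633, running G = 5.975560
t=4: π = [0.2393, 0.2157, 0.1954, 0.3496], E[r] = 2.0028, γ^t·E[r] = 1.314030, running G = 7.289590
t=5: π = [0.2393, 0.2157, 0.1954, 0.3496], E[r] = 2.0027, γ^t·E[r] = 1.182587, running G = 8.472177
t=6: π = [0.2393, 0.2157, 0.1954, 0.3496], E[r] = 2.0027, γ^t·E[r] = 1.064324, running G = 9.536501
t=7: π = [0.2393, 0.2157, 0.1954, 0.3496], E[r] = 2.0027, γ^t·E[r] = 0.957892, running G = 10.494392
t=8: π = [0.2393, 0.2157, 0.1954, 0.3496], E[r] = 2.0027, γ^t·E[r] = 0.862103, running G = 11.356495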